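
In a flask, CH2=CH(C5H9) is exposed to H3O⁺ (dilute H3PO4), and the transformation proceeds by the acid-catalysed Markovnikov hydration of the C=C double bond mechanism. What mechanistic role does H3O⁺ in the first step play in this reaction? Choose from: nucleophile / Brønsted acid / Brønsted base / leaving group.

Brønsted acid

Step 1: Electrophilic addition begins with the π(C=C) electrons forming a bond to the proton of H3O⁺. Following Markovnikov's rule, the resulting cation is secondary. H2O is released.
H3O⁺ in the first step donates a proton in a proton-transfer step — a Brønsted acid.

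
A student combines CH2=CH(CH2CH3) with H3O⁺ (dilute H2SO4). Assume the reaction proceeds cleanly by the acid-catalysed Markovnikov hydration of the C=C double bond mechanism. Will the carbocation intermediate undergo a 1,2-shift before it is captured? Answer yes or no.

no

The first-formed carbocation is secondary.
No single 1,2-shift to an adjacent carbon would produce a more-substituted cation than the one already present, so no rearrangement occurs.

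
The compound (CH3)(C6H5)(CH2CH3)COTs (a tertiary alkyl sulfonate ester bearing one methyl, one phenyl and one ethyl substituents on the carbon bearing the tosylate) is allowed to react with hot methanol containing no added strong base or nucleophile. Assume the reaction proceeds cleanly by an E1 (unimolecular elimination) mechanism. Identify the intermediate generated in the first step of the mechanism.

tertiary carbocation

Step 1: Ionisation: the C–O σ-bond cleaves heterolytically; both bonding electrons depart with TsO⁻, leaving a tertiary carbocation at the α-carbon.
After step 1 the species present is a tertiary carbocation.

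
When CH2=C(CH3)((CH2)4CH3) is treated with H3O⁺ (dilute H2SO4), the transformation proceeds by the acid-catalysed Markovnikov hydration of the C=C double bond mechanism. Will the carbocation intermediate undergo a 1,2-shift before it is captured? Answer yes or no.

The first-formed carbocation is tertiary.
No single 1,2-shift to an adjacent carbon would produce a more-substituted cation than the one already present, so no rearrangement occurs.

no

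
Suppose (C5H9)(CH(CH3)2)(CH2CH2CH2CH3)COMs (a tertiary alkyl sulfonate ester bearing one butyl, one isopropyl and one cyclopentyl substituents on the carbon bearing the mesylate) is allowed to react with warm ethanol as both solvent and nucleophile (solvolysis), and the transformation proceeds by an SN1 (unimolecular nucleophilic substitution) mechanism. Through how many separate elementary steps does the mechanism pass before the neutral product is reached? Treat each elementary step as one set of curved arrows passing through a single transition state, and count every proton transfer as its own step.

3

Step 1: Ionisation: the C–O σ-bond cleaves heterolytically; both bonding electrons depart with MsO⁻, leaving a tertiary carbocation at the α-carbon.
(No 1,2-shift: no single shift to an adjacent carbon would give a more stable cation.)
Step 2: Nucleophilic capture: the oxygen of CH3CH2OH bonds to the cationic carbon, producing an oxonium-ion intermediate.
Step 3: Deprotonation of the oxonium oxygen by solvent ethanol yields the neutral ether.
Total: 3 elementary steps.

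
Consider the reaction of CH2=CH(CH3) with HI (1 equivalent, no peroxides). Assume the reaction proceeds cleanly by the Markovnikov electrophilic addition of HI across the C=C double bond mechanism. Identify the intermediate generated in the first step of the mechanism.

Step 1: The π electrons of the C=C bond attack a proton of HI; Markovnikov addition places the new C–H on the less-substituted alkene carbon, so the positive charge ends up on the more-substituted carbon — a secondary carbocation. The H–I bond breaks heterolytically, releasing I⁻.
After step 1 the species present is a secondary carbocation.

secondary carbocation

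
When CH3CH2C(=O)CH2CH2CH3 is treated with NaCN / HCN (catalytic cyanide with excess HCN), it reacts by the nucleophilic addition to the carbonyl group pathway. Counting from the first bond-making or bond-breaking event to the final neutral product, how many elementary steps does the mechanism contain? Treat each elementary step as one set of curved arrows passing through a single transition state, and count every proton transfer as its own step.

Step 1: CN⁻ attacks the sp² carbonyl carbon; the C=O π bond breaks and the electrons end up as a lone pair on the alkoxide oxygen of the tetrahedral intermediate.
Step 2: The alkoxide oxygen removes a proton from HCN present in the mixture, giving a cyanohydrin and regenerating CN⁻.
Total: 2 elementary steps.

2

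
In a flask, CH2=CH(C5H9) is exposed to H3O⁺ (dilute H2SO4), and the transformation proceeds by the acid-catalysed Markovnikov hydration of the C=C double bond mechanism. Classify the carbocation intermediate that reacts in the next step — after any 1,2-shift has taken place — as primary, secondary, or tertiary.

tertiary

Step 1: The π electrons of the C=C bond attack a proton of H3O⁺; Markovnikov addition places the new C–H on the less-substituted alkene carbon, so the positive charge ends up on the more-substituted carbon — a secondary carbocation. H2O is released.
Step 2: A hydride (H with its bonding pair) migrates from the adjacent cyclopentyl carbon to the cationic centre — a 1,2-hydride shift — upgrading the secondary cation to a tertiary one.
The cation rearranges from secondary to tertiary via a 1,2-hydride shift from the adjacent cyclopentyl carbon; the tertiary cation is what reacts next.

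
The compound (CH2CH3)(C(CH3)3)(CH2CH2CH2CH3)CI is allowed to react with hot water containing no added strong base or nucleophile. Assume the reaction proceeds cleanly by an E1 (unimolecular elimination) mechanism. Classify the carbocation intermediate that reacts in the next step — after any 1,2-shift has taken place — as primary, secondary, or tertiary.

Step 1: Unassisted departure of I⁻ (taking the C–I bonding pair) generates a tertiary carbocation.
No single 1,2-shift to an adjacent carbon would give a more-substituted cation, so no rearrangement occurs.

tertiary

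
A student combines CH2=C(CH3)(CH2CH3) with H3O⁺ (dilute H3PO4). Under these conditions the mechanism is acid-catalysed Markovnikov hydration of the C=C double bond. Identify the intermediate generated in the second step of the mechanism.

oxonium ion

Step 1: The π electrons of the C=C bond attack a proton of H3O⁺; Markovnikov addition places the new C–H on the less-substituted alkene carbon, so the positive charge ends up on the more-substituted carbon — a tertiary carbocation. H2O is released.
Step 2: Water acts as the nucleophile: an oxygen lone pair bonds to the cationic carbon, giving an oxonium-ion intermediate.
After step 2 the species present is an oxonium ion.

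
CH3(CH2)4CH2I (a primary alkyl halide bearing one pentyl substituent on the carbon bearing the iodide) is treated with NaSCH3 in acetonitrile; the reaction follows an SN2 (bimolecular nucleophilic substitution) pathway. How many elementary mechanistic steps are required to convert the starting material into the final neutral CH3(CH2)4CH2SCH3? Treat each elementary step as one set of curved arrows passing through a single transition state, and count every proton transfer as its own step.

Step 1: The methanethiolate nucleophile donates a lone pair from S to the α-carbon in a backside attack; simultaneously the C–I σ-bond breaks and both of its electrons leave with I⁻. One concerted step with inversion of configuration.
Total: 1 elementary step.

1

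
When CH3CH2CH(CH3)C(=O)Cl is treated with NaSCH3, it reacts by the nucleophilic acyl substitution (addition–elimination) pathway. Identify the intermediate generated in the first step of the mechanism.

Step 1: Nucleophilic addition of CH3S⁻ to the acyl carbon breaks the π(C=O) bond and yields a tetrahedral, anionic intermediate.
After step 1 the species present is a tetrahedral intermediate.

tetrahedral intermediate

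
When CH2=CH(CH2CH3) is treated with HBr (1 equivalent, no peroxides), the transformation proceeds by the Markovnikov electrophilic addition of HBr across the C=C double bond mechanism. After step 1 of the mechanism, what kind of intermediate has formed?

secondary carbocation

Step 1: Protonation of the alkene by HBr: the π bond acts as the nucleophile and picks up H⁺, giving the more stable (Markovnikov) secondary carbocation. The H–Br bond breaks heterolytically, releasing Br⁻.
After step 1 the species present is a secondary carbocation.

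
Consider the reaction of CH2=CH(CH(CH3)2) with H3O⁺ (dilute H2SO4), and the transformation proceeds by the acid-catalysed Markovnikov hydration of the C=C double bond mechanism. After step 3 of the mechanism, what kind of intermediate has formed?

oxonium ion

Step 1: Electrophilic addition begins with the π(C=C) electrons forming a bond to the proton of H3O⁺. Following Markovnikov's rule, the resulting cation is secondary. H2O is released.
Step 2: Carbocation rearrangement: a 1,2-hydride shift from the adjacent isopropyl carbon converts the initially-formed secondary cation into the more stable tertiary cation.
Step 3: Nucleophilic capture of the cation by H2O produces the protonated alcohol (an oxonium ion).
After step 3 the species present is an oxonium ion.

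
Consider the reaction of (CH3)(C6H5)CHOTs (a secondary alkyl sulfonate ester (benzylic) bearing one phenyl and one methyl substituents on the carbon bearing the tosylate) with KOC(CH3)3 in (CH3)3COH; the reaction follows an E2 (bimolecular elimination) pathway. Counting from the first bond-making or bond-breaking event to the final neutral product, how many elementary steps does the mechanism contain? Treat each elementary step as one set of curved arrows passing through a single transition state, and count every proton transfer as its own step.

1

Step 1: The strong base (CH3)3CO⁻ removes a β-hydrogen; in the same concerted event the electrons of the breaking C–H bond form the new π(C=C) bond and the C–O σ-bond breaks, expelling TsO⁻. Anti-periplanar geometry; one transition state.
Total: 1 elementary step.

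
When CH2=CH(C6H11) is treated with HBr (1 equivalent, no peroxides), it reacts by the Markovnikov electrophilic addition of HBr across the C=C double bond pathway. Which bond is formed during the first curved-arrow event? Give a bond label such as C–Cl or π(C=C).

C–H

Step 1: The π electrons of the C=C bond attack a proton of HBr; Markovnikov addition places the new C–H on the less-substituted alkene carbon, so the positive charge ends up on the more-substituted carbon — a secondary carbocation. The H–Br bond breaks heterolytically, releasing Br⁻.
The bond formed in this step is the C–H bond.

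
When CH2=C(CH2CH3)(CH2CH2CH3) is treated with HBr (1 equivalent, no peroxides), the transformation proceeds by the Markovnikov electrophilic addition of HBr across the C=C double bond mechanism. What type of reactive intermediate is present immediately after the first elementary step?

tertiary carbocation

Step 1: Protonation of the alkene by HBr: the π bond acts as the nucleophile and picks up H⁺, giving the more stable (Markovnikov) tertiary carbocation. The H–Br bond breaks heterolytically, releasing Br⁻.
After step 1 the species present is a tertiary carbocation.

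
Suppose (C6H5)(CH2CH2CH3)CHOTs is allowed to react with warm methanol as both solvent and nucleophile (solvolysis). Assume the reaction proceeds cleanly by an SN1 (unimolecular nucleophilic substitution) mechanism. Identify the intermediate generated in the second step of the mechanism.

oxonium ion

Step 1: Rate-determining heterolysis of the C–O bond gives TsO⁻ and a secondary carbocation.
Step 2: Nucleophilic capture: the oxygen of CH3OH bonds to the cationic carbon, producing an oxonium-ion intermediate.
After step 2 the species present is an oxonium ion.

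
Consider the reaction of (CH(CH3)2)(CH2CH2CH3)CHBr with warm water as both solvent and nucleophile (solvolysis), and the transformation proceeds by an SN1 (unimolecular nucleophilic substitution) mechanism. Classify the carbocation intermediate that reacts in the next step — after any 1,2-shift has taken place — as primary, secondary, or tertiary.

Step 1: Rate-determining heterolysis of the C–Br bond gives Br⁻ and a secondary carbocation.
Step 2: A hydride (H with its bonding pair) migrates from the adjacent isopropyl carbon to the cationic centre — a 1,2-hydride shift — upgrading the secondary cation to a tertiary one.
The cation rearranges from secondary to tertiary via a 1,2-hydride shift from the adjacent isopropyl carbon; the tertiary cation is what reacts next.

tertiary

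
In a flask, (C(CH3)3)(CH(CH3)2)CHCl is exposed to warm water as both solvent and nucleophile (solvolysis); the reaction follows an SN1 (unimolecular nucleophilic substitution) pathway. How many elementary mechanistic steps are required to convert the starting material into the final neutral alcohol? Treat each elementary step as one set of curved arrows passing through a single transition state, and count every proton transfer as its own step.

Step 1: Unassisted departure of Cl⁻ (taking the C–Cl bonding pair) generates a secondary carbocation.
Step 2: A 1,2-hydride shift from the adjacent isopropyl carbon moves the positive charge from the secondary centre to an adjacent carbon, generating a more stable tertiary carbocation.
Step 3: Nucleophilic capture: the oxygen of H2O bonds to the cationic carbon, producing an oxonium-ion intermediate.
Step 4: Deprotonation of the oxonium oxygen by solvent water yields the neutral alcohol.
Total: 4 elementary steps.

4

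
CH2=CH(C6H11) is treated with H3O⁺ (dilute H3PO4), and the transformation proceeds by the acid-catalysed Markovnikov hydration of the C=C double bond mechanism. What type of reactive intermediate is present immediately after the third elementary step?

oxonium ion

Step 1: Protonation of the alkene by H3O⁺: the π bond acts as the nucleophile and picks up H⁺, giving the more stable (Markovnikov) secondary carbocation. H2O is released.
Step 2: A hydride (H with its bonding pair) migrates from the adjacent cyclohexyl carbon to the cationic centre — a 1,2-hydride shift — upgrading the secondary cation to a tertiary one.
Step 3: Water acts as the nucleophile: an oxygen lone pair bonds to the cationic carbon, giving an oxonium-ion intermediate.
After step 3 the species present is an oxonium ion.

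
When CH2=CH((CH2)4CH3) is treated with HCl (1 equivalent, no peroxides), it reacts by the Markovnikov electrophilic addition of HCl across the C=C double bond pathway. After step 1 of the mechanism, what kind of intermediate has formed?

secondary carbocation

Step 1: Protonation of the alkene by HCl: the π bond acts as the nucleophile and picks up H⁺, giving the more stable (Markovnikov) secondary carbocation. The H–Cl bond breaks heterolytically, releasing Cl⁻.
After step 1 the species present is a secondary carbocation.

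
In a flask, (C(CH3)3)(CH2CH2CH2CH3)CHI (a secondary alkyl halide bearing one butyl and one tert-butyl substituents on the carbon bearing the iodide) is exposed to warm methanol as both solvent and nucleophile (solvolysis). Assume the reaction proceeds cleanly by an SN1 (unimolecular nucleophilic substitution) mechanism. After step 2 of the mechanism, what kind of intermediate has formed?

tertiary carbocation

Step 1: Rate-determining heterolysis of the C–I bond gives I⁻ and a secondary carbocation.
Step 2: A methyl group with its bonding pair migrates from the adjacent tert-butyl carbon to the cationic centre — a 1,2-methyl shift — upgrading the secondary cation to a tertiary one.
After step 2 the species present is a tertiary carbocation.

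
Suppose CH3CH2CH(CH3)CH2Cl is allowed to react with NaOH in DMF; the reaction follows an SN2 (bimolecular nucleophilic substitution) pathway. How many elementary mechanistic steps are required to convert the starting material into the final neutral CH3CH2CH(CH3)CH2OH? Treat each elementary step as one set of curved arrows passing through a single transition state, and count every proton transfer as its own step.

Step 1: OH⁻ attacks the back face of the α-carbon while Cl⁻ departs with the C–Cl bonding pair — a single concerted displacement through a pentacoordinate transition state.
Total: 1 elementary step.

1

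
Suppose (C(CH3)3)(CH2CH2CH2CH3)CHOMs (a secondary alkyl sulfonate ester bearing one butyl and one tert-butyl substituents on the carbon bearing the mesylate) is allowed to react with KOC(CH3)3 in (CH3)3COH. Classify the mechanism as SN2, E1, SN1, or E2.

Conditions: a strong/bulky base with a secondary substrate bearing a β-hydrogen.
These conditions are the textbook signature of the E2 pathway.
A strong (often hindered) base removes a β-H in concert with loss of the leaving group — bimolecular elimination.

E2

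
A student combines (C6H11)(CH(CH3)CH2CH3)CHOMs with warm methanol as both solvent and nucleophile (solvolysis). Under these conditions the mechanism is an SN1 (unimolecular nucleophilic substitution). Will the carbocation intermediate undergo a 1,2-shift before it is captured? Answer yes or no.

The first-formed carbocation is secondary.
The adjacent cyclohexyl carbon already bears 2 other carbon substituents and has a hydrogen to migrate; after a 1,2-hydride shift from that carbon the positive charge sits on a tertiary centre.
Tertiary is more stable than secondary, so the shift occurs.

yes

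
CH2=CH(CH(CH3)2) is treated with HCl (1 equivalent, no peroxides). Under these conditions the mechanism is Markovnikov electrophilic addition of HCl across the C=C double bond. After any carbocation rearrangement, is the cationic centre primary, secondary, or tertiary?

Step 1: Electrophilic addition begins with the π(C=C) electrons forming a bond to the proton of HCl. Following Markovnikov's rule, the resulting cation is secondary. The H–Cl bond breaks heterolytically, releasing Cl⁻.
Step 2: A 1,2-hydride shift from the adjacent isopropyl carbon moves the positive charge from the secondary centre to an adjacent carbon, generating a more stable tertiary carbocation.
The cation rearranges from secondary to tertiary via a 1,2-hydride shift from the adjacent isopropyl carbon; the tertiary cation is what reacts next.

tertiary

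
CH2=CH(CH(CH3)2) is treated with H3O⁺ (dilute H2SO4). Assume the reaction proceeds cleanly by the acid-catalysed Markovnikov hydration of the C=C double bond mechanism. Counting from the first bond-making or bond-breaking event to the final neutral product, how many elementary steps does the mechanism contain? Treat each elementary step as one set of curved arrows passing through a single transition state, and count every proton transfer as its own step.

Step 1: The π electrons of the C=C bond attack a proton of H3O⁺; Markovnikov addition places the new C–H on the less-substituted alkene carbon, so the positive charge ends up on the more-substituted carbon — a secondary carbocation. H2O is released.
Step 2: Carbocation rearrangement: a 1,2-hydride shift from the adjacent isopropyl carbon converts the initially-formed secondary cation into the more stable tertiary cation.
Step 3: A lone pair on the oxygen of H2O attacks the carbocation, forming a C–O bond and an oxonium ion (a protonated alcohol).
Step 4: Proton transfer from the O–H of the oxonium ion to H2O completes the catalytic cycle and yields the alcohol.
Total: 4 elementary steps.

4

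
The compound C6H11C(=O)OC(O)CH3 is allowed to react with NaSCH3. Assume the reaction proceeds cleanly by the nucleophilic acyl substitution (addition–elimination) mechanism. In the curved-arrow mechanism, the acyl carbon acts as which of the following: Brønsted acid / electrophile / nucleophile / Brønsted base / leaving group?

Step 1: CH3S⁻ adds to the carbonyl carbon; the C=O π electrons shift onto oxygen and a tetrahedral alkoxide intermediate forms.
The acyl carbon accepts an electron pair into an empty or π* orbital — it is the electrophile.

electrophile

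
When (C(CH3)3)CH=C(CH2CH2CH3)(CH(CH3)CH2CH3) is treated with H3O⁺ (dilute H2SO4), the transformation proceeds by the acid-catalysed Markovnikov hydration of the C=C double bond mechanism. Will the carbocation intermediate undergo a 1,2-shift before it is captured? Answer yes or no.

no

The first-formed carbocation is tertiary.
No single 1,2-shift to an adjacent carbon would produce a more-substituted cation than the one already present, so no rearrangement occurs.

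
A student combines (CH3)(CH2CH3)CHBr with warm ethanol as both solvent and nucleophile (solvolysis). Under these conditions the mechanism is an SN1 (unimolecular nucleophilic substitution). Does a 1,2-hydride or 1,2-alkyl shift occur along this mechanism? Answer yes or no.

no

The first-formed carbocation is secondary.
No single 1,2-shift to an adjacent carbon would produce a more-substituted cation than the one already present, so no rearrangement occurs.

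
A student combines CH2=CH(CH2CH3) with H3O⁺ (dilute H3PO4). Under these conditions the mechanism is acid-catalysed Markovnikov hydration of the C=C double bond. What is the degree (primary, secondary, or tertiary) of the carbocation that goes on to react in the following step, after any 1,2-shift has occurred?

Step 1: Electrophilic addition begins with the π(C=C) electrons forming a bond to the proton of H3O⁺. Following Markovnikov's rule, the resulting cation is secondary. H2O is released.
No single 1,2-shift to an adjacent carbon would give a more-substituted cation, so no rearrangement occurs.

secondary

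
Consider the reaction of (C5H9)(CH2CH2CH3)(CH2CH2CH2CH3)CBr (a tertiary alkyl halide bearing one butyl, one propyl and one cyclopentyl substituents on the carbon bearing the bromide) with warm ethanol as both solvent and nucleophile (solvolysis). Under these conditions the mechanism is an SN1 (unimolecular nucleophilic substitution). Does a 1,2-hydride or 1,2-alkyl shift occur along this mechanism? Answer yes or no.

The first-formed carbocation is tertiary.
No single 1,2-shift to an adjacent carbon would produce a more-substituted cation than the one already present, so no rearrangement occurs.

no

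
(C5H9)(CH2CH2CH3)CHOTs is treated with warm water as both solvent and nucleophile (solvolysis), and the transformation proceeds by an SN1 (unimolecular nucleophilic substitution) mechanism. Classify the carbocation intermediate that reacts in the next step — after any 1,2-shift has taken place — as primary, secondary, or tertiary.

tertiary

Step 1: Ionisation: the C–O σ-bond cleaves heterolytically; both bonding electrons depart with TsO⁻, leaving a secondary carbocation at the α-carbon.
Step 2: Carbocation rearrangement: a 1,2-hydride shift from the adjacent cyclopentyl carbon converts the initially-formed secondary cation into the more stable tertiary cation.
The cation rearranges from secondary to tertiary via a 1,2-hydride shift from the adjacent cyclopentyl carbon; the tertiary cation is what reacts next.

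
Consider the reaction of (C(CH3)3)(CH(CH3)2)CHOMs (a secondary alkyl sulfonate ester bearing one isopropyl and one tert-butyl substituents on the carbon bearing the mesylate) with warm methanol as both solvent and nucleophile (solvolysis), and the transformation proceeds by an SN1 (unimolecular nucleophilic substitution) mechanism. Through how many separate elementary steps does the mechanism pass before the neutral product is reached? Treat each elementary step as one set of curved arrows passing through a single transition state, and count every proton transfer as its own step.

Step 1: Unassisted departure of MsO⁻ (taking the C–O bonding pair) generates a secondary carbocation.
Step 2: Carbocation rearrangement: a 1,2-hydride shift from the adjacent isopropyl carbon converts the initially-formed secondary cation into the more stable tertiary cation.
Step 3: Nucleophilic capture: the oxygen of CH3OH bonds to the cationic carbon, producing an oxonium-ion intermediate.
Step 4: A second solvent molecule removes the proton on oxygen, giving the neutral ether product.
Total: 4 elementary steps.

4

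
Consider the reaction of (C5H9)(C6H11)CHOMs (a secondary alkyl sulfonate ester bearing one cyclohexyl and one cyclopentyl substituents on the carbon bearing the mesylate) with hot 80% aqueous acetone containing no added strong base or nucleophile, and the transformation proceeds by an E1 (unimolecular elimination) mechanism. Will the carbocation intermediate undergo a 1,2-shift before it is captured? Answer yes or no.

yes

The first-formed carbocation is secondary.
The adjacent cyclohexyl carbon already bears 2 other carbon substituents and has a hydrogen to migrate; after a 1,2-hydride shift from that carbon the positive charge sits on a tertiary centre.
Tertiary is more stable than secondary, so the shift occurs.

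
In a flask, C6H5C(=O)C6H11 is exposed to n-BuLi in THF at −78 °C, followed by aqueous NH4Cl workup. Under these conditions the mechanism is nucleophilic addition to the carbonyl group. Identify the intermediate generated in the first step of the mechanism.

Step 1: Nucleophilic addition: the carbanion-like carbon of n-BuLi adds to the carbonyl carbon, pushing the π(C=O) electron pair onto oxygen and giving a tetrahedral alkoxide.
After step 1 the species present is a tetrahedral alkoxide intermediate.

tetrahedral alkoxide intermediate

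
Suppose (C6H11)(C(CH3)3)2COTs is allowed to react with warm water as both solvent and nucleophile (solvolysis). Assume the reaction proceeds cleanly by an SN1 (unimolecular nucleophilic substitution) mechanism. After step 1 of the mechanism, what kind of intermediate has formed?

Step 1: The C–O bond breaks with both electrons going to the tosylate; TsO⁻ leaves and a tertiary carbocation remains.
After step 1 the species present is a tertiary carbocation.

tertiary carbocation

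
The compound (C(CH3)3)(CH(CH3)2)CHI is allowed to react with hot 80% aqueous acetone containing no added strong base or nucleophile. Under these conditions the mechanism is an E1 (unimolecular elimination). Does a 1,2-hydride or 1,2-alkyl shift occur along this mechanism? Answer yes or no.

The first-formed carbocation is secondary.
The adjacent isopropyl carbon already bears 2 other carbon substituents and has a hydrogen to migrate; after a 1,2-hydride shift from that carbon the positive charge sits on a tertiary centre.
Tertiary is more stable than secondary, so the shift occurs.

yes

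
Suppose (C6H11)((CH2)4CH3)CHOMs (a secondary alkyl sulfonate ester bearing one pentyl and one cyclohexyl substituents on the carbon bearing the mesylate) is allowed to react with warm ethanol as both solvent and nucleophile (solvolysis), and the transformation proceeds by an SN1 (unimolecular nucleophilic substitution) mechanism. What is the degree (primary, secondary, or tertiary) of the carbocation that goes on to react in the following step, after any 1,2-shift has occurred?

tertiary

Step 1: Rate-determining heterolysis of the C–O bond gives MsO⁻ and a secondary carbocation.
Step 2: A hydride (H with its bonding pair) migrates from the adjacent cyclohexyl carbon to the cationic centre — a 1,2-hydride shift — upgrading the secondary cation to a tertiary one.
The cation rearranges from secondary to tertiary via a 1,2-hydride shift from the adjacent cyclohexyl carbon; the tertiary cation is what reacts next.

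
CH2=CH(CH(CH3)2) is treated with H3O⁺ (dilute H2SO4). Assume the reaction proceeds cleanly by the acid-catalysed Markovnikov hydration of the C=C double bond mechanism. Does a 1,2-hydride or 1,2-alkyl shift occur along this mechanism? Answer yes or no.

The first-formed carbocation is secondary.
The adjacent isopropyl carbon already bears 2 other carbon substituents and has a hydrogen to migrate; after a 1,2-hydride shift from that carbon the positive charge sits on a tertiary centre.
Tertiary is more stable than secondary, so the shift occurs.

yes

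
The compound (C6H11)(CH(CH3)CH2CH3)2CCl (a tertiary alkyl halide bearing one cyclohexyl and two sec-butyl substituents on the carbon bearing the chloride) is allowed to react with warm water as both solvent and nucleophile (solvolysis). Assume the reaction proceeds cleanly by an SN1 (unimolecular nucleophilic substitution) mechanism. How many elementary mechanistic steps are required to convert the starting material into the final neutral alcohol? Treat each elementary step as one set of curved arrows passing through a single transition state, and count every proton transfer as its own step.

3

Step 1: Ionisation: the C–Cl σ-bond cleaves heterolytically; both bonding electrons depart with Cl⁻, leaving a tertiary carbocation at the α-carbon.
(No 1,2-shift: no single shift to an adjacent carbon would give a more stable cation.)
Step 2: H2O donates an oxygen lone pair into the empty p orbital of the cation, giving a protonated alcohol (an oxonium ion).
Step 3: Proton transfer from the O–H of the oxonium ion to a solvent molecule delivers the neutral alcohol.
Total: 3 elementary steps.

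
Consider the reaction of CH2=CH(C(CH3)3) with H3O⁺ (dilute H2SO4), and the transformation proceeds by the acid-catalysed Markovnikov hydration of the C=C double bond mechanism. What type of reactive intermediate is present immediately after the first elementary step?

Step 1: Electrophilic addition begins with the π(C=C) electrons forming a bond to the proton of H3O⁺. Following Markovnikov's rule, the resulting cation is secondary. H2O is released.
After step 1 the species present is a secondary carbocation.

secondary carbocation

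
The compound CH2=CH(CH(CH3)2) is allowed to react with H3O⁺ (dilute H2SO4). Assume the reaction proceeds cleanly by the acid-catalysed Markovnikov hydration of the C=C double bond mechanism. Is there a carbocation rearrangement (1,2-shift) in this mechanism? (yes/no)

The first-formed carbocation is secondary.
The adjacent isopropyl carbon already bears 2 other carbon substituents and has a hydrogen to migrate; after a 1,2-hydride shift from that carbon the positive charge sits on a tertiary centre.
Tertiary is more stable than secondary, so the shift occurs.

yes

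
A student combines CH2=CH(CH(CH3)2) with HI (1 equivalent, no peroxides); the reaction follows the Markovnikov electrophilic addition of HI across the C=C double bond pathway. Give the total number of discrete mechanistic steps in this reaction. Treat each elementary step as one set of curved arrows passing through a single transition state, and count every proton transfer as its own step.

3

Step 1: The π electrons of the C=C bond attack a proton of HI; Markovnikov addition places the new C–H on the less-substituted alkene carbon, so the positive charge ends up on the more-substituted carbon — a secondary carbocation. The H–I bond breaks heterolytically, releasing I⁻.
Step 2: A 1,2-hydride shift from the adjacent isopropyl carbon moves the positive charge from the secondary centre to an adjacent carbon, generating a more stable tertiary carbocation.
Step 3: The I⁻ anion donates a lone pair to the carbocation, forming the new C–I σ-bond and giving the neutral alkyl halide.
Total: 3 elementary steps.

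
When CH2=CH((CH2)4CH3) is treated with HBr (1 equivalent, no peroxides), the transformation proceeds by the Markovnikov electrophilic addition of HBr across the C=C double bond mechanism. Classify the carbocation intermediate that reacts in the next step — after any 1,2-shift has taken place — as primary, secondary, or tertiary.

secondary

Step 1: Electrophilic addition begins with the π(C=C) electrons forming a bond to the proton of HBr. Following Markovnikov's rule, the resulting cation is secondary. The H–Br bond breaks heterolytically, releasing Br⁻.
No single 1,2-shift to an adjacent carbon would give a more-substituted cation, so no rearrangement occurs.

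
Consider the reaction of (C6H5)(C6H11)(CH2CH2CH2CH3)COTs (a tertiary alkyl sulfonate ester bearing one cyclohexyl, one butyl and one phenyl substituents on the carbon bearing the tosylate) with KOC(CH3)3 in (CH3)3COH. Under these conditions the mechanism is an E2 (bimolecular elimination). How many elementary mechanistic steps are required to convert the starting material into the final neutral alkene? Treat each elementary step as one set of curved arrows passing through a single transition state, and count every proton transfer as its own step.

Step 1: The strong base (CH3)3CO⁻ removes a β-hydrogen; in the same concerted event the electrons of the breaking C–H bond form the new π(C=C) bond and the C–O σ-bond breaks, expelling TsO⁻. Anti-periplanar geometry; one transition state.
Total: 1 elementary step.

1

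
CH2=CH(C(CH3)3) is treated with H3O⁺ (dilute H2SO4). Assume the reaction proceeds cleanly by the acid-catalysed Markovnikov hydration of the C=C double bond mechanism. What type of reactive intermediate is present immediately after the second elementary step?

Step 1: The π electrons of the C=C bond attack a proton of H3O⁺; Markovnikov addition places the new C–H on the less-substituted alkene carbon, so the positive charge ends up on the more-substituted carbon — a secondary carbocation. H2O is released.
Step 2: A methyl group with its bonding pair migrates from the adjacent tert-butyl carbon to the cationic centre — a 1,2-methyl shift — upgrading the secondary cation to a tertiary one.
After step 2 the species present is a tertiary carbocation.

tertiary carbocation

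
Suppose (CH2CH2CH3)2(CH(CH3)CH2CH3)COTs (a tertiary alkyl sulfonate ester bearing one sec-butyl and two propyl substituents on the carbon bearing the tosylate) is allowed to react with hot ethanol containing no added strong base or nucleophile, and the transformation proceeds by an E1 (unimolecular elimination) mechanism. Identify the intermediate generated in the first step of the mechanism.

Step 1: Unassisted departure of TsO⁻ (taking the C–O bonding pair) generates a tertiary carbocation.
After step 1 the species present is a tertiary carbocation.

tertiary carbocation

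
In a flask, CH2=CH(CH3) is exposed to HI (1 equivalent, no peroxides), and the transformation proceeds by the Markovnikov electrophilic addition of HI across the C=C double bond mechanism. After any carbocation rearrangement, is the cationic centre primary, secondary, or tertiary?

secondary

Step 1: The π electrons of the C=C bond attack a proton of HI; Markovnikov addition places the new C–H on the less-substituted alkene carbon, so the positive charge ends up on the more-substituted carbon — a secondary carbocation. The H–I bond breaks heterolytically, releasing I⁻.
No single 1,2-shift to an adjacent carbon would give a more-substituted cation, so no rearrangement occurs.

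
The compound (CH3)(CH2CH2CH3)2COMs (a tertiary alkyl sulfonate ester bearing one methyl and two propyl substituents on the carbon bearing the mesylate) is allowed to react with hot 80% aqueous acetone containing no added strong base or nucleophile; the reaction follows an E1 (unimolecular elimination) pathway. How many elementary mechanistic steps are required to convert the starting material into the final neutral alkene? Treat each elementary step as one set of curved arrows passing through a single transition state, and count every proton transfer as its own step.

Step 1: Rate-determining heterolysis of the C–O bond gives MsO⁻ and a tertiary carbocation.
(No 1,2-shift: no single shift to an adjacent carbon would give a more stable cation.)
Step 2: Loss of a β-proton to a water molecule of the solvent: the C–H bonding pair collapses toward the cationic carbon to form the C=C π bond, yielding the alkene.
Total: 2 elementary steps.

2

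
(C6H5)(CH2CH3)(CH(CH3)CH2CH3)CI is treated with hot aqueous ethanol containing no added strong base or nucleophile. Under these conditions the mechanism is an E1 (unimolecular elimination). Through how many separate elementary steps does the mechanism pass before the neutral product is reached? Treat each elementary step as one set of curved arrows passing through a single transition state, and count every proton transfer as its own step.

2

Step 1: The C–I bond breaks with both electrons going to the iodide; I⁻ leaves and a tertiary carbocation remains.
(No 1,2-shift: no single shift to an adjacent carbon would give a more stable cation.)
Step 2: Loss of a β-proton to a water (or ethanol) molecule of the solvent: the C–H bonding pair collapses toward the cationic carbon to form the C=C π bond, yielding the alkene.
Total: 2 elementary steps.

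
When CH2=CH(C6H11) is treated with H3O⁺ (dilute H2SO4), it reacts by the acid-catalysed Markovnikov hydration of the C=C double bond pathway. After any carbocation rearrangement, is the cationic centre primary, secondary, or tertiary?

Step 1: Protonation of the alkene by H3O⁺: the π bond acts as the nucleophile and picks up H⁺, giving the more stable (Markovnikov) secondary carbocation. H2O is released.
Step 2: Carbocation rearrangement: a 1,2-hydride shift from the adjacent cyclohexyl carbon converts the initially-formed secondary cation into the more stable tertiary cation.
The cation rearranges from secondary to tertiary via a 1,2-hydride shift from the adjacent cyclohexyl carbon; the tertiary cation is what reacts next.

tertiary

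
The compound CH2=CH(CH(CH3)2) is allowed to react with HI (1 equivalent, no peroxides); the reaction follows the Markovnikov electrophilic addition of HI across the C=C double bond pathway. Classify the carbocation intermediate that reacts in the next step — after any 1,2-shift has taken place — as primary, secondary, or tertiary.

Step 1: The π electrons of the C=C bond attack a proton of HI; Markovnikov addition places the new C–H on the less-substituted alkene carbon, so the positive charge ends up on the more-substituted carbon — a secondary carbocation. The H–I bond breaks heterolytically, releasing I⁻.
Step 2: A hydride (H with its bonding pair) migrates from the adjacent isopropyl carbon to the cationic centre — a 1,2-hydride shift — upgrading the secondary cation to a tertiary one.
The cation rearranges from secondary to tertiary via a 1,2-hydride shift from the adjacent isopropyl carbon; the tertiary cation is what reacts next.

tertiary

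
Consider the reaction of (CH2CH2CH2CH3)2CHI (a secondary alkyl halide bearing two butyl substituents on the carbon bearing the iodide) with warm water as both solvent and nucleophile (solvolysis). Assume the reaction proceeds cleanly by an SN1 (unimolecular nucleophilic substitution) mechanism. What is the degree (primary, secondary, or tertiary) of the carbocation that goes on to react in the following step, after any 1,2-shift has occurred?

secondary

Step 1: The C–I bond breaks with both electrons going to the iodide; I⁻ leaves and a secondary carbocation remains.
No single 1,2-shift to an adjacent carbon would give a more-substituted cation, so no rearrangement occurs.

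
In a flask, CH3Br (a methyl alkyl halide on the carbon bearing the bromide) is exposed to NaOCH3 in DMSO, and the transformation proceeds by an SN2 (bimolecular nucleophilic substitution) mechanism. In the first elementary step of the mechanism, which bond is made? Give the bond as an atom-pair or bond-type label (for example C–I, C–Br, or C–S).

Step 1: Backside attack by CH3O⁻ on the carbon bearing the bromide: the new C–O bond forms as the C–Br bond breaks, with Walden inversion at carbon.
The bond formed in this step is the C–O bond.

C–O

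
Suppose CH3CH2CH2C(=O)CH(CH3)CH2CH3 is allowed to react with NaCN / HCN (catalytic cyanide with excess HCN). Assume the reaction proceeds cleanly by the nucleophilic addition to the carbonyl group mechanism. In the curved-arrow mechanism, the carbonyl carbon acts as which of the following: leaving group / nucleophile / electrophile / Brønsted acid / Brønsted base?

electrophile

Step 1: A lone pair / filled orbital on CN⁻ attacks the electrophilic carbonyl carbon; the π(C=O) electrons shift onto oxygen, producing a tetrahedral alkoxide intermediate.
The carbonyl carbon accepts an electron pair into an empty or π* orbital — it is the electrophile.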